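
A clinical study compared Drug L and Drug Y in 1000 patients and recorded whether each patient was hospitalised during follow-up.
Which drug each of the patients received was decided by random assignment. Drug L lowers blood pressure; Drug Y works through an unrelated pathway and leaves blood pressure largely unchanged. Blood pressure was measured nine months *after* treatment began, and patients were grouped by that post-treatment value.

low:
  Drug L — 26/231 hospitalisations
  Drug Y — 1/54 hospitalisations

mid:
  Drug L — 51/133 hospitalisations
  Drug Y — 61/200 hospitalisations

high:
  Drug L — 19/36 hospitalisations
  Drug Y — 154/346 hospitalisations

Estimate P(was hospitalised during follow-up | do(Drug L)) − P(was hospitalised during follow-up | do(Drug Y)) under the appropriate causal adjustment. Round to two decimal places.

-0.12

Stratifying would compare drugs among patients the drugs themselves sorted into blood pressure groups — a form of selection on an intermediate. The unconditioned pooled rates give the total causal effect.
The causal difference is the pooled difference: 0.240 − 0.360 = -0.120.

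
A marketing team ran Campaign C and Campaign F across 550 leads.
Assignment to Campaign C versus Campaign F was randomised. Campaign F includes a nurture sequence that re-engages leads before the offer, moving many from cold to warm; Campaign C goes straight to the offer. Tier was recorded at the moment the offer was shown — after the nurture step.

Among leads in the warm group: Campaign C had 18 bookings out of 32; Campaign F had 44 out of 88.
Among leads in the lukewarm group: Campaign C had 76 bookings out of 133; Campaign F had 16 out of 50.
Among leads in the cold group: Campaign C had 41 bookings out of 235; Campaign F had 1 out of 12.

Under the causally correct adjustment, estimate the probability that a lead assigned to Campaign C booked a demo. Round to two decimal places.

0.34

Stratifying would compare campaigns among leads the campaigns themselves sorted into engagement tier groups — a form of selection on an intermediate. The unconditioned pooled rates give the total causal effect.
So P(outcome | do(Campaign C)) is just the pooled rate for Campaign C: 135/400 = 0.338.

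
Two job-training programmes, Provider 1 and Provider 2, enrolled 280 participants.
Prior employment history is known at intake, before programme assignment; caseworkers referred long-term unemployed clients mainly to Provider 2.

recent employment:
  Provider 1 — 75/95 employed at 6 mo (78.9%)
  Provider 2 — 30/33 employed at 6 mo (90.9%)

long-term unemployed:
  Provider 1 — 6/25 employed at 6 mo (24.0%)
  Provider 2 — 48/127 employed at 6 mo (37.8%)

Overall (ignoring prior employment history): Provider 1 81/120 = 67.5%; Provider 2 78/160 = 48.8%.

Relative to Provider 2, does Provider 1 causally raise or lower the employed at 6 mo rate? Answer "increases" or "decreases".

decreases

The stratified and pooled comparisons disagree (Provider 2 wins within each prior employment history; Provider 1 wins overall), so the answer turns on the causal role of prior employment history.
The imbalance in prior employment history arose from how participants were allocated, not from anything the programme did; and prior employment history independently affects the outcome. The pooled gap is confounded — condition on prior employment history.
Within each level — recent employment: 78.9% vs 90.9%; long-term unemployed: 24.0% vs 37.8% — Provider 2 is higher every time.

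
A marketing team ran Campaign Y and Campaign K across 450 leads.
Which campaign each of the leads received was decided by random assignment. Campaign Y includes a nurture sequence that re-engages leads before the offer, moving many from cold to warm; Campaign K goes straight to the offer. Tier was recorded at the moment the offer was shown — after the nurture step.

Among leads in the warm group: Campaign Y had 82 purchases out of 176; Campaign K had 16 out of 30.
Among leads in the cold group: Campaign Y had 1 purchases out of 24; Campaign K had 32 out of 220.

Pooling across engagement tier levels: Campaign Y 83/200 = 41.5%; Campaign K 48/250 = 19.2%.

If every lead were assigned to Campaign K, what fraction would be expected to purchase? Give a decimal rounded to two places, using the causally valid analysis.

Engagement tier is downstream of the campaign. One should not condition on a consequence of treatment, so the overall rates are the right comparison.
So P(outcome | do(Campaign K)) is just the pooled rate for Campaign K: 48/250 = 0.192.

0.19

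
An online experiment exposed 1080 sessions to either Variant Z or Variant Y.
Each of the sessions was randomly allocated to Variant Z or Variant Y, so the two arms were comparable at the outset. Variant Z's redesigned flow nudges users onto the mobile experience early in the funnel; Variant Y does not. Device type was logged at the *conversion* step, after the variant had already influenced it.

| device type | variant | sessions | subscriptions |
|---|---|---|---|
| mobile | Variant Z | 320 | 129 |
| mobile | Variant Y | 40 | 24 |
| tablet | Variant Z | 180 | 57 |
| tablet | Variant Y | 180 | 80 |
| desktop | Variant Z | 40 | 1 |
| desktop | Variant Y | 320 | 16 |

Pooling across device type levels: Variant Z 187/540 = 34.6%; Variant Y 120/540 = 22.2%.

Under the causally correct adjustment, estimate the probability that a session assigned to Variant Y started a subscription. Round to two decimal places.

0.22

Device type is recorded after the variant and is itself shifted by it — it sits on the causal path from variant to outcome. Conditioning on a mediator would strip out part of the effect we want; the pooled comparison gives the total causal effect.
So P(outcome | do(Variant Y)) is just the pooled rate for Variant Y: 120/540 = 0.222.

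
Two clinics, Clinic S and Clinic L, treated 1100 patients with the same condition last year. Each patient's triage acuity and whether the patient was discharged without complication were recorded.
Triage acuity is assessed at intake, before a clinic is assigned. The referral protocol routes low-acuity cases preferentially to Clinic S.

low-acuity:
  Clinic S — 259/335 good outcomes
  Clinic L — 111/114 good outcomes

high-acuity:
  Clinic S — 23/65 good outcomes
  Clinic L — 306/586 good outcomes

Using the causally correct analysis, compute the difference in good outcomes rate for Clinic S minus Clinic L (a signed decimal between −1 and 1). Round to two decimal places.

-0.18

The triage acuity-specific comparison favours Clinic L throughout, but the pooled figures favour Clinic S. The question is whether to condition on triage acuity.
Triage acuity is set before the clinic has any effect — it is not caused by the clinic — and it independently drives the outcome. That makes it a confounder, so the causal comparison is within triage acuity levels.
Adjusting over the population distribution of triage acuity: 0.408·(0.773−0.974) + 0.592·(0.354−0.522) = -0.181.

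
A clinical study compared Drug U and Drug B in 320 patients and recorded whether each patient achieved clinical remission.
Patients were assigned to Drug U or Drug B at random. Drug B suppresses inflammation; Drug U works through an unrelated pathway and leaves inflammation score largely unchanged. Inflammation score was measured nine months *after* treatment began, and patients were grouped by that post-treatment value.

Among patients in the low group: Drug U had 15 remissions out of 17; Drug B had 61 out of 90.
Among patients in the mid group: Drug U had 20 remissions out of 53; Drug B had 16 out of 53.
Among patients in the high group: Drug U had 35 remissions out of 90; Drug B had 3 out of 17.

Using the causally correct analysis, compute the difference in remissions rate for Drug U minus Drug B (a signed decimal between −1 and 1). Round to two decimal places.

Inflammation score lies on the pathway drug → inflammation score → outcome, so adjusting for it blocks the indirect effect. For the total causal effect of drug, use the unadjusted pooled rates.
The causal difference is the pooled difference: 0.438 − 0.500 = -0.062.

-0.06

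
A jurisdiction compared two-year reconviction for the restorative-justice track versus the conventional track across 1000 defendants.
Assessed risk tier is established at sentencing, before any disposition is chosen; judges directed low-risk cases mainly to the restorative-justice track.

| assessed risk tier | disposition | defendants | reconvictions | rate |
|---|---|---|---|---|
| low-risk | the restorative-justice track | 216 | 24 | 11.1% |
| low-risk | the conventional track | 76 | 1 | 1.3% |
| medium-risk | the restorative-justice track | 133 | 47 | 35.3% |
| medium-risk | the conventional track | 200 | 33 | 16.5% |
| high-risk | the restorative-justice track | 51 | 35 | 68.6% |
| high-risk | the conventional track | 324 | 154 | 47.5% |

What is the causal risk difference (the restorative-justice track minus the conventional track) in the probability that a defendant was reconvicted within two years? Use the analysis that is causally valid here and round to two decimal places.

+0.17

Since assessed risk tier is a pre-existing factor (not a product of the disposition) and it affects the outcome on its own, it is a confounder. The stratified rates, not the pooled rate, identify the causal effect.
Adjusting over the population distribution of assessed risk tier: 0.292·(0.111−0.013) + 0.333·(0.353−0.165) + 0.375·(0.686−0.475) = +0.170.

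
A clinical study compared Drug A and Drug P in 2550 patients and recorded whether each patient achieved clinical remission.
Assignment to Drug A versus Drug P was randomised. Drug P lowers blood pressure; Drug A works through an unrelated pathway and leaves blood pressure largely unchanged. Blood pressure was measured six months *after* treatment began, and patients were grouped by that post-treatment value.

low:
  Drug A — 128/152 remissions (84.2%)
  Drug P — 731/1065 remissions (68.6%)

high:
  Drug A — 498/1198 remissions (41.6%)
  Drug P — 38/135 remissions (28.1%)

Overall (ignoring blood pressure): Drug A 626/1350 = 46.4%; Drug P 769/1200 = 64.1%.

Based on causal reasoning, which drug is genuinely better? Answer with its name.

Drug P

The stratified and pooled comparisons disagree (Drug A wins within each blood pressure; Drug P wins overall), so the answer turns on the causal role of blood pressure.
The distribution of blood pressure is itself part of what the drug does — it is an intermediate outcome. Holding it fixed would remove that part of the effect; the total effect is the pooled difference.
Pooled: Drug A 46.4% vs Drug P 64.1%; Drug P is higher overall.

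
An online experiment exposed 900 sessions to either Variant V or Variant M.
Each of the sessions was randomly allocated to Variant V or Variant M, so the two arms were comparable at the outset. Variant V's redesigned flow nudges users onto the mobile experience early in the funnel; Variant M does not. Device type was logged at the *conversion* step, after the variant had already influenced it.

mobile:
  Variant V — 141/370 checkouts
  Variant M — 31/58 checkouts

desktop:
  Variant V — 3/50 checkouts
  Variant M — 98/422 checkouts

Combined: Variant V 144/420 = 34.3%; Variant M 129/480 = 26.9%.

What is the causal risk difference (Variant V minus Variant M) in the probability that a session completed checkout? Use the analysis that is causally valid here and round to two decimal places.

+0.07

Variant M is higher inside every device type stratum but Variant V is higher in aggregate. Whether to stratify depends on how device type relates to the variant.
The distribution of device type is itself part of what the variant does — it is an intermediate outcome. Holding it fixed would remove that part of the effect; the total effect is the pooled difference.
The causal difference is the pooled difference: 0.343 − 0.269 = +0.074.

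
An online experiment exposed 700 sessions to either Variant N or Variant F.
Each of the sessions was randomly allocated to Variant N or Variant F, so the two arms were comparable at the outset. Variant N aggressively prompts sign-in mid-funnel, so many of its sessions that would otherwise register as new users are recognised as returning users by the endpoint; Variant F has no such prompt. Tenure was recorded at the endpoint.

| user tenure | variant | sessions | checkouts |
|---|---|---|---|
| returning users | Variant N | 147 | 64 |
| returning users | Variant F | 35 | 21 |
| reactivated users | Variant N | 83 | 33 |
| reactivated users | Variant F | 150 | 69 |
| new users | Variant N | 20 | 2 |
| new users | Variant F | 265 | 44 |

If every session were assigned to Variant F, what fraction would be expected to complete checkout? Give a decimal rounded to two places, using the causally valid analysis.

The distribution of user tenure is itself part of what the variant does — it is an intermediate outcome. Holding it fixed would remove that part of the effect; the total effect is the pooled difference.
So P(outcome | do(Variant F)) is just the pooled rate for Variant F: 134/450 = 0.298.

0.30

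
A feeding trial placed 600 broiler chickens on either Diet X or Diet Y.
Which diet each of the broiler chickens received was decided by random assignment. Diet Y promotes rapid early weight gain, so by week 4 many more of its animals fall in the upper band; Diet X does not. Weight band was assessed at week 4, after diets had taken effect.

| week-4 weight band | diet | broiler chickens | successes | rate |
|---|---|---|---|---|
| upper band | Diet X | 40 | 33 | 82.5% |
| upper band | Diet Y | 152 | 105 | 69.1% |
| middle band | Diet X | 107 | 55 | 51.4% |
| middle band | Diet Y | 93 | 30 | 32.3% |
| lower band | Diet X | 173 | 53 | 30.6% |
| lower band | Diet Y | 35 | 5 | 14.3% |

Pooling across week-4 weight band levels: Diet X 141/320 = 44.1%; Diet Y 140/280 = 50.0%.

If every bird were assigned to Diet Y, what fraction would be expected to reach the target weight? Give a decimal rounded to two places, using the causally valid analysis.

0.50

The stratified and pooled comparisons disagree (Diet X wins within each week-4 weight band; Diet Y wins overall), so the answer turns on the causal role of week-4 weight band.
Because the diet influences week-4 weight band, week-4 weight band is a post-treatment mediator, not a confounder. Stratifying on it would bias the estimate; the causal effect is the crude pooled difference.
So P(outcome | do(Diet Y)) is just the pooled rate for Diet Y: 140/280 = 0.500.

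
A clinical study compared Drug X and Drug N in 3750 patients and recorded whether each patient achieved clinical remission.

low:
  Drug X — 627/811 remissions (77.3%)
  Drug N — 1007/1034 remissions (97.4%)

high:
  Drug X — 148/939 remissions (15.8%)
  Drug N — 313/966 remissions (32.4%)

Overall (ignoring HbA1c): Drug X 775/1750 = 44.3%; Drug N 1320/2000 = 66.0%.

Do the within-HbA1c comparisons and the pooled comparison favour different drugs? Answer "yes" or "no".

Within each HbA1c level (low 77.3% vs 97.4%; high 15.8% vs 32.4%), Drug N has the higher rate every time. Pooled: 44.3% vs 66.0% — Drug N has the higher rate overall. They agree.

no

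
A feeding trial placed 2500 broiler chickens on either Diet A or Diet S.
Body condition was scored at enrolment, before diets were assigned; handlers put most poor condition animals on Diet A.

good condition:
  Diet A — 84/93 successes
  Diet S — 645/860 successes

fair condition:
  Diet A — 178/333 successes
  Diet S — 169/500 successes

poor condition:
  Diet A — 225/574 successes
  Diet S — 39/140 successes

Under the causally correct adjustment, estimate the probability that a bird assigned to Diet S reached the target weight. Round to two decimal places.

0.48

The stratified and pooled comparisons disagree (Diet A wins within each starting body condition; Diet S wins overall), so the answer turns on the causal role of starting body condition.
Nothing the diet does changes starting body condition; the imbalance is an allocation artefact. With starting body condition also predicting the outcome, the pooled figure is confounded, and the within-stratum comparison is the causal one.
Standardising Diet S to the population starting body condition mix: 0.381·645/860 + 0.333·169/500 + 0.286·39/140 = 0.478.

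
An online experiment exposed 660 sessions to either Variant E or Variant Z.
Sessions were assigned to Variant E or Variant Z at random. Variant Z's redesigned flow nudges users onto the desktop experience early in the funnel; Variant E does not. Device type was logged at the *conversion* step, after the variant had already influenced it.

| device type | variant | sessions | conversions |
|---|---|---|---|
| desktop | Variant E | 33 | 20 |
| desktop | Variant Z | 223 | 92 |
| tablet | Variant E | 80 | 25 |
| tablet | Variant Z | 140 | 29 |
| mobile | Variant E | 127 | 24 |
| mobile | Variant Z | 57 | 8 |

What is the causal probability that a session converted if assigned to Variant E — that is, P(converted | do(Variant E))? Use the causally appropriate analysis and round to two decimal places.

0.29

Variant E is higher inside every device type stratum but Variant Z is higher in aggregate. Whether to stratify depends on how device type relates to the variant.
Device type is recorded after the variant and is itself shifted by it — it sits on the causal path from variant to outcome. Conditioning on a mediator would strip out part of the effect we want; the pooled comparison gives the total causal effect.
So P(outcome | do(Variant E)) is just the pooled rate for Variant E: 69/240 = 0.287.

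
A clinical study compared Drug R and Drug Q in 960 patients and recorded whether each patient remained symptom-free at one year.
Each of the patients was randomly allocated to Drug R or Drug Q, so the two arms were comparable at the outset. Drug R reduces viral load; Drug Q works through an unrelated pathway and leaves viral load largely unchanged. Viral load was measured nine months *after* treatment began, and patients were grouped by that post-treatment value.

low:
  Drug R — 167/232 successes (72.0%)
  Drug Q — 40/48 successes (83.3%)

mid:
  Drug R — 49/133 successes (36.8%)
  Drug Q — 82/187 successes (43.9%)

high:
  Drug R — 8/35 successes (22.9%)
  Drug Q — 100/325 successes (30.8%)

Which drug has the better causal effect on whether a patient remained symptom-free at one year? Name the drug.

Within every viral load level Drug Q has the higher rate, yet pooled Drug R does — Simpson's reversal.
Because the drug influences viral load, viral load is a post-treatment mediator, not a confounder. Stratifying on it would bias the estimate; the causal effect is the crude pooled difference.
Pooled: Drug R 56.0% vs Drug Q 39.6%; Drug R is higher overall.

Drug R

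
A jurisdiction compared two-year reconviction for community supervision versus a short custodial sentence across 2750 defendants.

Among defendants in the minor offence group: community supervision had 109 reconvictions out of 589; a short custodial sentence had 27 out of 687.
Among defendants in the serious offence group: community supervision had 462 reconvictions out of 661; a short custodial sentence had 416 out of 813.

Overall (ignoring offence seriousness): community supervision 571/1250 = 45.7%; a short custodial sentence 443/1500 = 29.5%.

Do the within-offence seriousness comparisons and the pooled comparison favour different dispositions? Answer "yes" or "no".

no

Within each offence seriousness level (minor offence 18.5% vs 3.9%; serious offence 69.9% vs 51.2%), a short custodial sentence has the lower rate every time. Pooled: 45.7% vs 29.5% — a short custodial sentence has the lower rate overall. They agree.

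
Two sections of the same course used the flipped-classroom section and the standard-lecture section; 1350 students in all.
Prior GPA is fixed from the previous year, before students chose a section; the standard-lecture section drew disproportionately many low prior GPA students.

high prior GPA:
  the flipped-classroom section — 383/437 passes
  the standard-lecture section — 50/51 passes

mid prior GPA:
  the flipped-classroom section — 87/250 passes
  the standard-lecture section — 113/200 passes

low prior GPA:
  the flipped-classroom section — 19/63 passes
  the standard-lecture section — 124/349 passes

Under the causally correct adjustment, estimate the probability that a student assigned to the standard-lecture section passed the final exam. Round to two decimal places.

0.65

Nothing the teaching method does changes prior GPA band; the imbalance is an allocation artefact. With prior GPA band also predicting the outcome, the pooled figure is confounded, and the within-stratum comparison is the causal one.
Standardising the standard-lecture section to the population prior GPA band mix: 0.361·50/51 + 0.333·113/200 + 0.305·124/349 = 0.651.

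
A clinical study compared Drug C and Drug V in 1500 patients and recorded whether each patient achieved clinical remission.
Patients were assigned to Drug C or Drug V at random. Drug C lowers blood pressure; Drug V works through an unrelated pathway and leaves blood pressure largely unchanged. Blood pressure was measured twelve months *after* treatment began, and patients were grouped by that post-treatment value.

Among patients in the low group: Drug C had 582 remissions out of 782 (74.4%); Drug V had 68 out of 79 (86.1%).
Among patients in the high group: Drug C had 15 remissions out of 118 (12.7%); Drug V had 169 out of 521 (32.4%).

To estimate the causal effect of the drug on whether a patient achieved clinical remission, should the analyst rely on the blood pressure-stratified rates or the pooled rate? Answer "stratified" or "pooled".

pooled

Drug V is higher inside every blood pressure stratum but Drug C is higher in aggregate. Whether to stratify depends on how blood pressure relates to the drug.
Blood pressure lies on the pathway drug → blood pressure → outcome, so adjusting for it blocks the indirect effect. For the total causal effect of drug, use the unadjusted pooled rates.
Pooled: Drug C 66.3% vs Drug V 39.5%; Drug C is higher overall.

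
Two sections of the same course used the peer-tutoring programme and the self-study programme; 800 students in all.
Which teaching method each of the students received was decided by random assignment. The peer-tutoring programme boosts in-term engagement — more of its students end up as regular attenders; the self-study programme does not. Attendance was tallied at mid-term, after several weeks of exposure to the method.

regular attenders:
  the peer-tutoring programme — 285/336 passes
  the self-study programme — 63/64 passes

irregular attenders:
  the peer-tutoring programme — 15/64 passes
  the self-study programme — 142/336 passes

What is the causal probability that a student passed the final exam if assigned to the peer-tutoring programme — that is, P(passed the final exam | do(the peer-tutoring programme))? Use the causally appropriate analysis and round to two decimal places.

0.75

The distribution of mid-term attendance is itself part of what the teaching method does — it is an intermediate outcome. Holding it fixed would remove that part of the effect; the total effect is the pooled difference.
So P(outcome | do(the peer-tutoring programme)) is just the pooled rate for the peer-tutoring programme: 300/400 = 0.750.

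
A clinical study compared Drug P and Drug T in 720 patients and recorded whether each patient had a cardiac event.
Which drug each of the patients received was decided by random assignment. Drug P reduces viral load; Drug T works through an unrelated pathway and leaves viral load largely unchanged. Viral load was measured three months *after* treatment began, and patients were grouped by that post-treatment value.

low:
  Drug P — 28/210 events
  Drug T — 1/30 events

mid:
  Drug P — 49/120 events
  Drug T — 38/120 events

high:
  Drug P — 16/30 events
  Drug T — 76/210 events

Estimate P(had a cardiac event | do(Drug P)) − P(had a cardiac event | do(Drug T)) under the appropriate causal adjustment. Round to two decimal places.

-0.06

Viral load is downstream of the drug. One should not condition on a consequence of treatment, so the overall rates are the right comparison.
The causal difference is the pooled difference: 0.258 − 0.319 = -0.061.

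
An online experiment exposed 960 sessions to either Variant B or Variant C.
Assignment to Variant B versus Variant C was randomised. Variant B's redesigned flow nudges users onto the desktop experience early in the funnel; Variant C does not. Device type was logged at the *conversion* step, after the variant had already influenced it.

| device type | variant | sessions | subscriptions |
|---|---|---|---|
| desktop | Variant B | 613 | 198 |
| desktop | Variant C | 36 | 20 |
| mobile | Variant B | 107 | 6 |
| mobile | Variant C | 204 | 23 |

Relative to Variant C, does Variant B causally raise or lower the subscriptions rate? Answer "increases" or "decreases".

Variant C is higher inside every device type stratum but Variant B is higher in aggregate. Whether to stratify depends on how device type relates to the variant.
Because the variant influences device type, device type is a post-treatment mediator, not a confounder. Stratifying on it would bias the estimate; the causal effect is the crude pooled difference.
Pooled: Variant B 28.3% vs Variant C 17.9%; Variant B is higher overall.

increases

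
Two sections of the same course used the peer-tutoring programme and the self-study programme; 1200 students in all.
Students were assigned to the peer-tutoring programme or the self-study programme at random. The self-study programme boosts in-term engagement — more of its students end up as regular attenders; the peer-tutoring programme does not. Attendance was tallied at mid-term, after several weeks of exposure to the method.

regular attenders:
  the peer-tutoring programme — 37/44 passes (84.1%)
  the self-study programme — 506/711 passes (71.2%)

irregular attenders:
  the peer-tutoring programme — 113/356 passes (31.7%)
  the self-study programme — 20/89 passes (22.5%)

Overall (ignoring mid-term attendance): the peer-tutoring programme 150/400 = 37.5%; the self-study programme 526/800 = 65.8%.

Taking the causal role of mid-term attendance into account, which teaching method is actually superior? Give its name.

Mid-term attendance here is a post-treatment variable shaped by the teaching method; conditioning on it would introduce bias rather than remove it. The overall comparison is the causal one.
Pooled: the peer-tutoring programme 37.5% vs the self-study programme 65.8%; the self-study programme is higher overall.

the self-study programme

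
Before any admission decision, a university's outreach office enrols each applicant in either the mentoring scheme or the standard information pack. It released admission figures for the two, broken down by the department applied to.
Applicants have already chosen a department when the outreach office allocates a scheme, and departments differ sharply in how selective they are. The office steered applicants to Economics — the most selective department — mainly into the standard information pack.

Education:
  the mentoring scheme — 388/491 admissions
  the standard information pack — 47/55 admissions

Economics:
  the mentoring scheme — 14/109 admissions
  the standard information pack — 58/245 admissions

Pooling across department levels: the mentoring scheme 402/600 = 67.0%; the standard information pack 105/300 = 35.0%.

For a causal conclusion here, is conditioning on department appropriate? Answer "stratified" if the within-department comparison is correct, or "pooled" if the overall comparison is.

Within every department level the standard information pack has the higher rate, yet pooled the mentoring scheme does — Simpson's reversal.
Department satisfies the back-door criterion: it is not a descendant of the outreach scheme, and it blocks the spurious path from outreach scheme to outcome. Adjusting for it (i.e., using the within-department rates) gives the causal effect.
Within each level — Education: 79.0% vs 85.5%; Economics: 12.8% vs 23.7% — the standard information pack is higher every time.

stratified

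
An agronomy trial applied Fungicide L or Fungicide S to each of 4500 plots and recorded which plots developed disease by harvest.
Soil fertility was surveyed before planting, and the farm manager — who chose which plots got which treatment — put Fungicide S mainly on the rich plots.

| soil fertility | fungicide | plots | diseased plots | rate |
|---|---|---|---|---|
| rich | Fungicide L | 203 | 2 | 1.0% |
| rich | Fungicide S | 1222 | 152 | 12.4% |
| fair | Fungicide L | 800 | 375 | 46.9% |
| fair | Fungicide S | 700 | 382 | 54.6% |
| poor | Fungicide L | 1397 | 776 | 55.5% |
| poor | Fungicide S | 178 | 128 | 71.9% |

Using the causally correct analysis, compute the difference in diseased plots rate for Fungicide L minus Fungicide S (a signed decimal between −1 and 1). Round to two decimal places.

-0.12

Soil fertility differs across fungicides for reasons unrelated to any effect of the fungicide itself, and it separately predicts the outcome — a classic confounder. We must compare within soil fertility levels.
Adjusting over the population distribution of soil fertility: 0.317·(0.010−0.124) + 0.333·(0.469−0.546) + 0.350·(0.555−0.719) = -0.119.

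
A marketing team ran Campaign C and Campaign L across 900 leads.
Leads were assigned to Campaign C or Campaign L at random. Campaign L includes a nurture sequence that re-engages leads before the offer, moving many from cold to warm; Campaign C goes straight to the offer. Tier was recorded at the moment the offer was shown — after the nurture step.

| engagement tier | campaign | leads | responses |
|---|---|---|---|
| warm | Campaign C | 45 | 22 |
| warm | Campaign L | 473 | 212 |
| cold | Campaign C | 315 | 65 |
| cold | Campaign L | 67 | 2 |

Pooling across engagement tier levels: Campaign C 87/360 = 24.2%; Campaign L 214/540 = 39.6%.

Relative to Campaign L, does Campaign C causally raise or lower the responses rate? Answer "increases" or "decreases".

decreases

The engagement tier-specific comparison favours Campaign C throughout, but the pooled figures favour Campaign L. The question is whether to condition on engagement tier.
Stratifying would compare campaigns among leads the campaigns themselves sorted into engagement tier groups — a form of selection on an intermediate. The unconditioned pooled rates give the total causal effect.
Pooled: Campaign C 24.2% vs Campaign L 39.6%; Campaign L is higher overall.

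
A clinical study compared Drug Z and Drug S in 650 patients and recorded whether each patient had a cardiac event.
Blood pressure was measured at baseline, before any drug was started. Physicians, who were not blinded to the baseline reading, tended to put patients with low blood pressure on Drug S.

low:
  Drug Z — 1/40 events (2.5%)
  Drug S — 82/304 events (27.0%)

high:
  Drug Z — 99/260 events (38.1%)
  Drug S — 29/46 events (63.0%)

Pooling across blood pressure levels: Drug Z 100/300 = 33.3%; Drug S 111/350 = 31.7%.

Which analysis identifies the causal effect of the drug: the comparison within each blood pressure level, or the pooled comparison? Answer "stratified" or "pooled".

Drug Z is lower inside every blood pressure stratum but Drug S is lower in aggregate. Whether to stratify depends on how blood pressure relates to the drug.
Blood pressure satisfies the back-door criterion: it is not a descendant of the drug, and it blocks the spurious path from drug to outcome. Adjusting for it (i.e., using the within-blood pressure rates) gives the causal effect.
Within each level — low: 2.5% vs 27.0%; high: 38.1% vs 63.0% — Drug Z is lower every time.

stratified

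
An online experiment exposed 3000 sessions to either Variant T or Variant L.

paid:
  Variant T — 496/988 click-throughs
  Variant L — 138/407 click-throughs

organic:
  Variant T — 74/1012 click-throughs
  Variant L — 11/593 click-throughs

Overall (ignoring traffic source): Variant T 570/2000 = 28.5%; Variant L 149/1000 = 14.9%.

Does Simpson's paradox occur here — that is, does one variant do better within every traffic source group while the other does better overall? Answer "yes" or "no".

Within each traffic source level (paid 50.2% vs 33.9%; organic 7.3% vs 1.9%), Variant T has the higher rate every time. Pooled: 28.5% vs 14.9% — Variant T has the higher rate overall. They agree.

no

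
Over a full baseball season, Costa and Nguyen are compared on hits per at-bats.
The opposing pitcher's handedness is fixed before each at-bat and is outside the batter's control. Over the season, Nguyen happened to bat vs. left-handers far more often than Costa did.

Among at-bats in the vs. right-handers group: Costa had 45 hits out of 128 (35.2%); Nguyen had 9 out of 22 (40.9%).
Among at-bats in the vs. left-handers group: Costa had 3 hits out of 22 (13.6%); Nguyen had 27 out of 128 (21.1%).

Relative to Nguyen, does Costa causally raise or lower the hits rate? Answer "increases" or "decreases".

decreases

The pitcher handedness-specific comparison favours Nguyen throughout, but the pooled figures favour Costa. The question is whether to condition on pitcher handedness.
Pitcher handedness satisfies the back-door criterion: it is not a descendant of the player, and it blocks the spurious path from player to outcome. Adjusting for it (i.e., using the within-pitcher handedness rates) gives the causal effect.
Within each level — vs. right-handers: 35.2% vs 40.9%; vs. left-handers: 13.6% vs 21.1% — Nguyen is higher every time.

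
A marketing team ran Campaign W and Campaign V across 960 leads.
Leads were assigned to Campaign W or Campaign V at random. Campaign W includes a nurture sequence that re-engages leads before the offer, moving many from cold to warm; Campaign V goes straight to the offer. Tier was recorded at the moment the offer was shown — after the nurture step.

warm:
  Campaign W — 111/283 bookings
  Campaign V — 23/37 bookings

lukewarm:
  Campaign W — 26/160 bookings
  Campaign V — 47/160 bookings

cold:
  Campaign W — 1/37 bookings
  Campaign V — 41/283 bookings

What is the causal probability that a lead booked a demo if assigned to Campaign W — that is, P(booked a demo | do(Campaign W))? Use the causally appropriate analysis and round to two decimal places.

The stratified and pooled comparisons disagree (Campaign V wins within each engagement tier; Campaign W wins overall), so the answer turns on the causal role of engagement tier.
Engagement tier here is a post-treatment variable shaped by the campaign; conditioning on it would introduce bias rather than remove it. The overall comparison is the causal one.
So P(outcome | do(Campaign W)) is just the pooled rate for Campaign W: 138/480 = 0.287.

0.29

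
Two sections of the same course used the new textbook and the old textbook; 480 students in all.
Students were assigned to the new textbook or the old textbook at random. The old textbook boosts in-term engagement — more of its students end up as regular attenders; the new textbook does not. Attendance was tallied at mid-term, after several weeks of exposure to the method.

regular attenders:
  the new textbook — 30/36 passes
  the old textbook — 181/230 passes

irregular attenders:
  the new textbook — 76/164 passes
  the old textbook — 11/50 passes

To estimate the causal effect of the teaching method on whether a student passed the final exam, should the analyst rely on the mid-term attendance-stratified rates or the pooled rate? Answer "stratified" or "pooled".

pooled

Mid-term attendance lies on the pathway teaching method → mid-term attendance → outcome, so adjusting for it blocks the indirect effect. For the total causal effect of teaching method, use the unadjusted pooled rates.
Pooled: the new textbook 53.0% vs the old textbook 68.6%; the old textbook is higher overall.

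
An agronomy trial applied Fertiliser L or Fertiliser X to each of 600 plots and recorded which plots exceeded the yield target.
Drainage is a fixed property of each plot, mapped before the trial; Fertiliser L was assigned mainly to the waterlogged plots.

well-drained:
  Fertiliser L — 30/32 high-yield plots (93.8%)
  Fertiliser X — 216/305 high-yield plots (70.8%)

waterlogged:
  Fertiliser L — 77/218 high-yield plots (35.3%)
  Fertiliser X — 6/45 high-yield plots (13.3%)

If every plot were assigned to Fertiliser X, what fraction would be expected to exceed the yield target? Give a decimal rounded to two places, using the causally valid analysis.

Within every field drainage level Fertiliser L has the higher rate, yet pooled Fertiliser X does — Simpson's reversal.
The imbalance in field drainage arose from how plots were allocated, not from anything the fertiliser did; and field drainage independently affects the outcome. The pooled gap is confounded — condition on field drainage.
Standardising Fertiliser X to the population field drainage mix: 0.562·216/305 + 0.438·6/45 = 0.456.

0.46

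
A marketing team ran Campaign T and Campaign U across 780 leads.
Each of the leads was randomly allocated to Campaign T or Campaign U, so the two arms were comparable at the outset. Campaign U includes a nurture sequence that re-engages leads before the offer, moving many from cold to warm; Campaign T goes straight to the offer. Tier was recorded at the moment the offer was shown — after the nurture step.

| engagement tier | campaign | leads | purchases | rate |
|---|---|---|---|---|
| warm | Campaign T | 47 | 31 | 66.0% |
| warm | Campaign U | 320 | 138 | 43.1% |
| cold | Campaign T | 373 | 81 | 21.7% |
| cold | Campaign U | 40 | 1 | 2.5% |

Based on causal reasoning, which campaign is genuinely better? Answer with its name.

Campaign U

Campaign T is higher inside every engagement tier stratum but Campaign U is higher in aggregate. Whether to stratify depends on how engagement tier relates to the campaign.
Engagement tier is recorded after the campaign and is itself shifted by it — it sits on the causal path from campaign to outcome. Conditioning on a mediator would strip out part of the effect we want; the pooled comparison gives the total causal effect.
Pooled: Campaign T 26.7% vs Campaign U 38.6%; Campaign U is higher overall.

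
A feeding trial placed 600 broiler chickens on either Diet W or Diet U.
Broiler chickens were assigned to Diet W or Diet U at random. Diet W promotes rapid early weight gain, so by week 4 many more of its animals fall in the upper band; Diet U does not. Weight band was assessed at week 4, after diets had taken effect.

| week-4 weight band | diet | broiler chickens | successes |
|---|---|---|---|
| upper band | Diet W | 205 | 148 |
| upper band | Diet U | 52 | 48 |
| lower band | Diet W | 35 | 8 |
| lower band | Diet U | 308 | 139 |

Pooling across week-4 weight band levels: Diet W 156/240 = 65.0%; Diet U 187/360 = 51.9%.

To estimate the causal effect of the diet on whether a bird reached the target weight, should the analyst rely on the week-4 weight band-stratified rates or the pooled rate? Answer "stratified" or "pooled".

pooled

Because the diet influences week-4 weight band, week-4 weight band is a post-treatment mediator, not a confounder. Stratifying on it would bias the estimate; the causal effect is the crude pooled difference.
Pooled: Diet W 65.0% vs Diet U 51.9%; Diet W is higher overall.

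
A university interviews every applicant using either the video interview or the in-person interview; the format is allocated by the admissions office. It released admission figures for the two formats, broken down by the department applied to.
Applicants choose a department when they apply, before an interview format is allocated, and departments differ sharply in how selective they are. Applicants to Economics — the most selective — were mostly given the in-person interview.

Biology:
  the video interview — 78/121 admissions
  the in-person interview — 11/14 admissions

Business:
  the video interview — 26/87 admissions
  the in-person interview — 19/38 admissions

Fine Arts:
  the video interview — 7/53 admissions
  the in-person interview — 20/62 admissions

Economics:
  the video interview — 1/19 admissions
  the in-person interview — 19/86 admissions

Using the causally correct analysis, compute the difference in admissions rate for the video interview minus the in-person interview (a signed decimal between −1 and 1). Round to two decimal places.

The stratified and pooled comparisons disagree (the in-person interview wins within each department; the video interview wins overall), so the answer turns on the causal role of department.
Here department is a common cause — it drives both which interview format a case falls under and the outcome. The crude comparison mixes populations; the stratum-specific rates are the causally relevant ones.
Adjusting over the population distribution of department: 0.281·(0.645−0.786) + 0.260·(0.299−0.500) + 0.240·(0.132−0.323) + 0.219·(0.053−0.221) = -0.175.

-0.17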